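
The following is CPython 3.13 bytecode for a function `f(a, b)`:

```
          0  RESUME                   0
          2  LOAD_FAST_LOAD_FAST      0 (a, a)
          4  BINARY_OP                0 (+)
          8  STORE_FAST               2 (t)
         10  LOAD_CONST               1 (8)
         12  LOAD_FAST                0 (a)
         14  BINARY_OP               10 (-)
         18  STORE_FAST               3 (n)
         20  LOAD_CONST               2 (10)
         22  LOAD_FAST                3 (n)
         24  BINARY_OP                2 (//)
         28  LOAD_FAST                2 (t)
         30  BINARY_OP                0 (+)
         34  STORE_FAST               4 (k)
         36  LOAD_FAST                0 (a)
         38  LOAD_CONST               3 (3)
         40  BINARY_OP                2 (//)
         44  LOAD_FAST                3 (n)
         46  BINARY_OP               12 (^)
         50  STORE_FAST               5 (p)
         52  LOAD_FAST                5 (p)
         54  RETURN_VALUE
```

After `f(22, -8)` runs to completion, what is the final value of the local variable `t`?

44

LOAD_FAST_LOAD_FAST a,a → push 22,22. Stack: [22, 22]
BINARY_OP + → 22 + 22 = 44. Stack: [44]
STORE_FAST t → t=44. Stack: []
LOAD_CONST → push 8. Stack: [8]
LOAD_FAST a → push 22. Stack: [8, 22]
BINARY_OP - → 8 - 22 = -14. Stack: [-14]
STORE_FAST n → n=-14. Stack: []
LOAD_CONST → push 10. Stack: [10]
LOAD_FAST n → push -14. Stack: [10, -14]
BINARY_OP // → 10 // -14 = -1. Stack: [-1]
LOAD_FAST t → push 44. Stack: [-1, 44]
BINARY_OP + → -1 + 44 = 43. Stack: [43]
STORE_FAST k → k=43. Stack: []
LOAD_FAST a → push 22. Stack: [22]
LOAD_CONST → push 3. Stack: [22, 3]
BINARY_OP // → 22 // 3 = 7. Stack: [7]
LOAD_FAST n → push -14. Stack: [7, -14]
BINARY_OP ^ → 7 ^ -14 = -11. Stack: [-11]
STORE_FAST p → p=-11. Stack: []
LOAD_FAST p → push -11. Stack: [-11]
RETURN_VALUE → return -11.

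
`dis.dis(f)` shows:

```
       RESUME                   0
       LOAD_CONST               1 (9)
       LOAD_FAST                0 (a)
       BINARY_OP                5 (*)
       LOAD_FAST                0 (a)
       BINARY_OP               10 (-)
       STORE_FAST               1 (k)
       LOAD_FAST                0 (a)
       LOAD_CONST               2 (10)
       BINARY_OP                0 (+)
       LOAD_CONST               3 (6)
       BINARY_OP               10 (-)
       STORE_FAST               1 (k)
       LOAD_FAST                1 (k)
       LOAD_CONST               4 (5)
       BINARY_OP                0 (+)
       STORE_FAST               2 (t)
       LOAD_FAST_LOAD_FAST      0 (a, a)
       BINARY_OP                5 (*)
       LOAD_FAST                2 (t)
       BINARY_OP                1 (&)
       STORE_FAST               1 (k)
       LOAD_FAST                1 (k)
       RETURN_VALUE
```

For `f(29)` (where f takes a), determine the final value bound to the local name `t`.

LOAD_CONST → push 9. Stack: [9]
LOAD_FAST a → push 29. Stack: [9, 29]
BINARY_OP * → 9 * 29 = 261. Stack: [261]
LOAD_FAST a → push 29. Stack: [261, 29]
BINARY_OP - → 261 - 29 = 232. Stack: [232]
STORE_FAST k → k=232. Stack: []
LOAD_FAST a → push 29. Stack: [29]
LOAD_CONST → push 10. Stack: [29, 10]
BINARY_OP + → 29 + 10 = 39. Stack: [39]
LOAD_CONST → push 6. Stack: [39, 6]
BINARY_OP - → 39 - 6 = 33. Stack: [33]
STORE_FAST k → k=33. Stack: []
LOAD_FAST k → push 33. Stack: [33]
LOAD_CONST → push 5. Stack: [33, 5]
BINARY_OP + → 33 + 5 = 38. Stack: [38]
STORE_FAST t → t=38. Stack: []
LOAD_FAST_LOAD_FAST a,a → push 29,29. Stack: [29, 29]
BINARY_OP * → 29 * 29 = 841. Stack: [841]
LOAD_FAST t → push 38. Stack: [841, 38]
BINARY_OP & → 841 & 38 = 0. Stack: [0]
STORE_FAST k → k=0. Stack: []
LOAD_FAST k → push 0. Stack: [0]
RETURN_VALUE → return 0.

38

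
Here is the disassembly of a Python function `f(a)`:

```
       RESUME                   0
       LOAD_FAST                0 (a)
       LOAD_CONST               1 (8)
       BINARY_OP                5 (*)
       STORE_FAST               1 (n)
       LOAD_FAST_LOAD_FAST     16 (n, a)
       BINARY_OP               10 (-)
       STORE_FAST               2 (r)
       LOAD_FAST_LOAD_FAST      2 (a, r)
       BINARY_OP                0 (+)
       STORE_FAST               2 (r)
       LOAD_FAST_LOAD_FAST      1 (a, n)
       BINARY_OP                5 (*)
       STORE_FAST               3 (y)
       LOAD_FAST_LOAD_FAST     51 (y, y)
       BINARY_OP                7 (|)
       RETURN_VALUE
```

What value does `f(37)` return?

LOAD_FAST a → push 37. Stack: [37]
LOAD_CONST → push 8. Stack: [37, 8]
BINARY_OP * → 37 * 8 = 296. Stack: [296]
STORE_FAST n → n=296. Stack: []
LOAD_FAST_LOAD_FAST n,a → push 296,37. Stack: [296, 37]
BINARY_OP - → 296 - 37 = 259. Stack: [259]
STORE_FAST r → r=259. Stack: []
LOAD_FAST_LOAD_FAST a,r → push 37,259. Stack: [37, 259]
BINARY_OP + → 37 + 259 = 296. Stack: [296]
STORE_FAST r → r=296. Stack: []
LOAD_FAST_LOAD_FAST a,n → push 37,296. Stack: [37, 296]
BINARY_OP * → 37 * 296 = 10952. Stack: [10952]
STORE_FAST y → y=10952. Stack: []
LOAD_FAST_LOAD_FAST y,y → push 10952,10952. Stack: [10952, 10952]
BINARY_OP | → 10952 | 10952 = 10952. Stack: [10952]
RETURN_VALUE → return 10952.

10952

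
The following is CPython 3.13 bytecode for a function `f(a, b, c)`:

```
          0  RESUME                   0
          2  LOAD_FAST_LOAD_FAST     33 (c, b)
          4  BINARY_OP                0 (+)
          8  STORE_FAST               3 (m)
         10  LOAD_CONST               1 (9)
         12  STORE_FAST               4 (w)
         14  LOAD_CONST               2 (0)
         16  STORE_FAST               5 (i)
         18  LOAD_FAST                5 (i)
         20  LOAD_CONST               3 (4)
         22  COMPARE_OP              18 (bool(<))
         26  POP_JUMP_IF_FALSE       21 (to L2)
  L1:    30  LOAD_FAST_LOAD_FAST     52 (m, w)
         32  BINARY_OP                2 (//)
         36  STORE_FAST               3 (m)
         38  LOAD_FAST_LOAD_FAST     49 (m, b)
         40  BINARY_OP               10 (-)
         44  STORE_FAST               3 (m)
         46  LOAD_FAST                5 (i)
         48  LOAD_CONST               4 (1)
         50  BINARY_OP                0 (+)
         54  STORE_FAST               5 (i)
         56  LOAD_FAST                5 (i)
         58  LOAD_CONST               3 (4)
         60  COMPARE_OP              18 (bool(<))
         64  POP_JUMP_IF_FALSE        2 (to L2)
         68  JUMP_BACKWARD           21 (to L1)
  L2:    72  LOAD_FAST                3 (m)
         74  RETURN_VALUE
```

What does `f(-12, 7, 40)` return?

-8

LOAD_FAST_LOAD_FAST c,b → push 40,7
BINARY_OP + → 40 + 7 = 47
STORE_FAST m → m=47
LOAD_CONST → push 9
STORE_FAST w → w=9
LOAD_CONST → push 0
STORE_FAST i → i=0
LOAD_FAST i → push 0
LOAD_CONST → push 4
COMPARE_OP bool(<) → 0 vs 4 = True
POP_JUMP_IF_FALSE → pop True; no jump
LOAD_FAST_LOAD_FAST m,w → push 47,9
BINARY_OP // → 47 // 9 = 5
STORE_FAST m → m=5
LOAD_FAST_LOAD_FAST m,b → push 5,7
BINARY_OP - → 5 - 7 = -2
STORE_FAST m → m=-2
LOAD_FAST i → push 0
LOAD_CONST → push 1
BINARY_OP + → 0 + 1 = 1
STORE_FAST i → i=1
LOAD_FAST i → push 1
LOAD_CONST → push 4
COMPARE_OP bool(<) → 1 vs 4 = True
POP_JUMP_IF_FALSE → pop True; no jump
LOAD_FAST_LOAD_FAST m,w → push -2,9
BINARY_OP // → -2 // 9 = -1
STORE_FAST m → m=-1
LOAD_FAST_LOAD_FAST m,b → push -1,7
BINARY_OP - → -1 - 7 = -8
STORE_FAST m → m=-8
LOAD_FAST i → push 1
LOAD_CONST → push 1
BINARY_OP + → 1 + 1 = 2
STORE_FAST i → i=2
LOAD_FAST i → push 2
LOAD_CONST → push 4
COMPARE_OP bool(<) → 2 vs 4 = True
POP_JUMP_IF_FALSE → pop True; no jump
LOAD_FAST_LOAD_FAST m,w → push -8,9
BINARY_OP // → -8 // 9 = -1
STORE_FAST m → m=-1
LOAD_FAST_LOAD_FAST m,b → push -1,7
BINARY_OP - → -1 - 7 = -8
STORE_FAST m → m=-8
LOAD_FAST i → push 2
LOAD_CONST → push 1
BINARY_OP + → 2 + 1 = 3
STORE_FAST i → i=3
LOAD_FAST i → push 3
LOAD_CONST → push 4
COMPARE_OP bool(<) → 3 vs 4 = True
POP_JUMP_IF_FALSE → pop True; no jump
LOAD_FAST_LOAD_FAST m,w → push -8,9
BINARY_OP // → -8 // 9 = -1
STORE_FAST m → m=-1
LOAD_FAST_LOAD_FAST m,b → push -1,7
BINARY_OP - → -1 - 7 = -8
STORE_FAST m → m=-8
LOAD_FAST i → push 3
LOAD_CONST → push 1
BINARY_OP + → 3 + 1 = 4
STORE_FAST i → i=4
LOAD_FAST i → push 4
LOAD_CONST → push 4
COMPARE_OP bool(<) → 4 vs 4 = False
POP_JUMP_IF_FALSE → pop False; jump
LOAD_FAST m → push -8
RETURN_VALUE → return -8.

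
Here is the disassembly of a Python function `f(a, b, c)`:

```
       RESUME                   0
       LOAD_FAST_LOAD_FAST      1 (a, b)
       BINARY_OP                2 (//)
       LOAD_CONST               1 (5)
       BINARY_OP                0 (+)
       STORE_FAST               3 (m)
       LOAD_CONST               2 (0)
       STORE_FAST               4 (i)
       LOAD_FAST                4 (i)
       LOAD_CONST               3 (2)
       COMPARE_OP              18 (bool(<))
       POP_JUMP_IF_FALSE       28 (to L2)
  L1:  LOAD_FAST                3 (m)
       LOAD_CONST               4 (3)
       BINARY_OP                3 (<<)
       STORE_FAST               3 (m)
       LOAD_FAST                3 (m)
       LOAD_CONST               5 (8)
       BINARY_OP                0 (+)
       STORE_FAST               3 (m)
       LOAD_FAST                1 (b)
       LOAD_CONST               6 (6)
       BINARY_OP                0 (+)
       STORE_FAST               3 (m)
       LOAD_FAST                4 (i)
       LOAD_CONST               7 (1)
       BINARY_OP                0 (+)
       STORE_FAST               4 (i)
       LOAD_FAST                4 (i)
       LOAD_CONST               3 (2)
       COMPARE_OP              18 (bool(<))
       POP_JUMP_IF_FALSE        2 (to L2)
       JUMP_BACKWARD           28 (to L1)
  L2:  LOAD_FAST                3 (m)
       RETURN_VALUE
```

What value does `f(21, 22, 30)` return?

LOAD_FAST_LOAD_FAST a,b → push 21,22. Stack: [21, 22]
BINARY_OP // → 21 // 22 = 0. Stack: [0]
LOAD_CONST → push 5. Stack: [0, 5]
BINARY_OP + → 0 + 5 = 5. Stack: [5]
STORE_FAST m → m=5. Stack: []
LOAD_CONST → push 0. Stack: [0]
STORE_FAST i → i=0. Stack: []
LOAD_FAST i → push 0. Stack: [0]
LOAD_CONST → push 2. Stack: [0, 2]
COMPARE_OP bool(<) → 0 vs 2 = True. Stack: [True]
POP_JUMP_IF_FALSE → pop True; no jump. Stack: []
LOAD_FAST m → push 5. Stack: [5]
LOAD_CONST → push 3. Stack: [5, 3]
BINARY_OP << → 5 << 3 = 40. Stack: [40]
STORE_FAST m → m=40. Stack: []
LOAD_FAST m → push 40. Stack: [40]
LOAD_CONST → push 8. Stack: [40, 8]
BINARY_OP + → 40 + 8 = 48. Stack: [48]
STORE_FAST m → m=48. Stack: []
LOAD_FAST b → push 22. Stack: [22]
LOAD_CONST → push 6. Stack: [22, 6]
BINARY_OP + → 22 + 6 = 28. Stack: [28]
STORE_FAST m → m=28. Stack: []
LOAD_FAST i → push 0. Stack: [0]
LOAD_CONST → push 1. Stack: [0, 1]
BINARY_OP + → 0 + 1 = 1. Stack: [1]
STORE_FAST i → i=1. Stack: []
LOAD_FAST i → push 1. Stack: [1]
LOAD_CONST → push 2. Stack: [1, 2]
COMPARE_OP bool(<) → 1 vs 2 = True. Stack: [True]
POP_JUMP_IF_FALSE → pop True; no jump. Stack: []
LOAD_FAST m → push 28. Stack: [28]
LOAD_CONST → push 3. Stack: [28, 3]
BINARY_OP << → 28 << 3 = 224. Stack: [224]
STORE_FAST m → m=224. Stack: []
LOAD_FAST m → push 224. Stack: [224]
LOAD_CONST → push 8. Stack: [224, 8]
BINARY_OP + → 224 + 8 = 232. Stack: [232]
STORE_FAST m → m=232. Stack: []
LOAD_FAST b → push 22. Stack: [22]
LOAD_CONST → push 6. Stack: [22, 6]
BINARY_OP + → 22 + 6 = 28. Stack: [28]
STORE_FAST m → m=28. Stack: []
LOAD_FAST i → push 1. Stack: [1]
LOAD_CONST → push 1. Stack: [1, 1]
BINARY_OP + → 1 + 1 = 2. Stack: [2]
STORE_FAST i → i=2. Stack: []
LOAD_FAST i → push 2. Stack: [2]
LOAD_CONST → push 2. Stack: [2, 2]
COMPARE_OP bool(<) → 2 vs 2 = False. Stack: [False]
POP_JUMP_IF_FALSE → pop False; jump. Stack: []
LOAD_FAST m → push 28. Stack: [28]
RETURN_VALUE → return 28.

28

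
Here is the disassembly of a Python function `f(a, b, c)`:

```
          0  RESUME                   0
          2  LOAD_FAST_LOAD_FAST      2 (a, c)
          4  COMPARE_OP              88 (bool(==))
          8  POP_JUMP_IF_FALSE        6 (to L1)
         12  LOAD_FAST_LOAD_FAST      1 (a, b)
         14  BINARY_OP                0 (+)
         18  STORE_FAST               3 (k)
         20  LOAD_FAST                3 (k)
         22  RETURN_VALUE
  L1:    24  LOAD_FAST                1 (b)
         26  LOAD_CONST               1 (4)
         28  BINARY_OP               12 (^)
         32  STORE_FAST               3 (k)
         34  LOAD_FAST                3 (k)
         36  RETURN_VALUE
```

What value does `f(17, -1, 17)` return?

16

LOAD_FAST_LOAD_FAST a,c → push 17,17. Stack: [17, 17]
COMPARE_OP bool(==) → 17 vs 17 = True. Stack: [True]
POP_JUMP_IF_FALSE → pop True; no jump. Stack: []
LOAD_FAST_LOAD_FAST a,b → push 17,-1. Stack: [17, -1]
BINARY_OP + → 17 + -1 = 16. Stack: [16]
STORE_FAST k → k=16. Stack: []
LOAD_FAST k → push 16. Stack: [16]
RETURN_VALUE → return 16.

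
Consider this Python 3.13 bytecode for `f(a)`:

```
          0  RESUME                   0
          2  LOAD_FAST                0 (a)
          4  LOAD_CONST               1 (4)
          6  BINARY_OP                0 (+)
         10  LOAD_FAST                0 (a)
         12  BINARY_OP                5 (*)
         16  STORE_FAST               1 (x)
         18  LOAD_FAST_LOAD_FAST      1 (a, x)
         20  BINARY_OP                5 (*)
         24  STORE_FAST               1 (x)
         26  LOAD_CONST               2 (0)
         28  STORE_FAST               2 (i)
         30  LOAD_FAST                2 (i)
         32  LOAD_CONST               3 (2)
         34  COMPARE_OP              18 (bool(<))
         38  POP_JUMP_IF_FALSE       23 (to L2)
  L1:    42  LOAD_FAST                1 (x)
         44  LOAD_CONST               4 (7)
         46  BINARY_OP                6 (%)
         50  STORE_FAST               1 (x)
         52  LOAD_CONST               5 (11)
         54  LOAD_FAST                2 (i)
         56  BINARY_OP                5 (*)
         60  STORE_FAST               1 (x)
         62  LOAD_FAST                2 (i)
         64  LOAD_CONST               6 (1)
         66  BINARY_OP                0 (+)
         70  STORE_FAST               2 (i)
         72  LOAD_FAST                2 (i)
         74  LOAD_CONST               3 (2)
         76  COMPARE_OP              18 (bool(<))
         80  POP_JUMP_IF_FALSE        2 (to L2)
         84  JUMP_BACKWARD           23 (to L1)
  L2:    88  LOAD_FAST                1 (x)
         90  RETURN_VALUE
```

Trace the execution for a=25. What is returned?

11

LOAD_FAST a → push 25. Stack: [25]
LOAD_CONST → push 4. Stack: [25, 4]
BINARY_OP + → 25 + 4 = 29. Stack: [29]
LOAD_FAST a → push 25. Stack: [29, 25]
BINARY_OP * → 29 * 25 = 725. Stack: [725]
STORE_FAST x → x=725. Stack: []
LOAD_FAST_LOAD_FAST a,x → push 25,725. Stack: [25, 725]
BINARY_OP * → 25 * 725 = 18125. Stack: [18125]
STORE_FAST x → x=18125. Stack: []
LOAD_CONST → push 0. Stack: [0]
STORE_FAST i → i=0. Stack: []
LOAD_FAST i → push 0. Stack: [0]
LOAD_CONST → push 2. Stack: [0, 2]
COMPARE_OP bool(<) → 0 vs 2 = True. Stack: [True]
POP_JUMP_IF_FALSE → pop True; no jump. Stack: []
LOAD_FAST x → push 18125. Stack: [18125]
LOAD_CONST → push 7. Stack: [18125, 7]
BINARY_OP % → 18125 % 7 = 2. Stack: [2]
STORE_FAST x → x=2. Stack: []
LOAD_CONST → push 11. Stack: [11]
LOAD_FAST i → push 0. Stack: [11, 0]
BINARY_OP * → 11 * 0 = 0. Stack: [0]
STORE_FAST x → x=0. Stack: []
LOAD_FAST i → push 0. Stack: [0]
LOAD_CONST → push 1. Stack: [0, 1]
BINARY_OP + → 0 + 1 = 1. Stack: [1]
STORE_FAST i → i=1. Stack: []
LOAD_FAST i → push 1. Stack: [1]
LOAD_CONST → push 2. Stack: [1, 2]
COMPARE_OP bool(<) → 1 vs 2 = True. Stack: [True]
POP_JUMP_IF_FALSE → pop True; no jump. Stack: []
LOAD_FAST x → push 0. Stack: [0]
LOAD_CONST → push 7. Stack: [0, 7]
BINARY_OP % → 0 % 7 = 0. Stack: [0]
STORE_FAST x → x=0. Stack: []
LOAD_CONST → push 11. Stack: [11]
LOAD_FAST i → push 1. Stack: [11, 1]
BINARY_OP * → 11 * 1 = 11. Stack: [11]
STORE_FAST x → x=11. Stack: []
LOAD_FAST i → push 1. Stack: [1]
LOAD_CONST → push 1. Stack: [1, 1]
BINARY_OP + → 1 + 1 = 2. Stack: [2]
STORE_FAST i → i=2. Stack: []
LOAD_FAST i → push 2. Stack: [2]
LOAD_CONST → push 2. Stack: [2, 2]
COMPARE_OP bool(<) → 2 vs 2 = False. Stack: [False]
POP_JUMP_IF_FALSE → pop False; jump. Stack: []
LOAD_FAST x → push 11. Stack: [11]
RETURN_VALUE → return 11.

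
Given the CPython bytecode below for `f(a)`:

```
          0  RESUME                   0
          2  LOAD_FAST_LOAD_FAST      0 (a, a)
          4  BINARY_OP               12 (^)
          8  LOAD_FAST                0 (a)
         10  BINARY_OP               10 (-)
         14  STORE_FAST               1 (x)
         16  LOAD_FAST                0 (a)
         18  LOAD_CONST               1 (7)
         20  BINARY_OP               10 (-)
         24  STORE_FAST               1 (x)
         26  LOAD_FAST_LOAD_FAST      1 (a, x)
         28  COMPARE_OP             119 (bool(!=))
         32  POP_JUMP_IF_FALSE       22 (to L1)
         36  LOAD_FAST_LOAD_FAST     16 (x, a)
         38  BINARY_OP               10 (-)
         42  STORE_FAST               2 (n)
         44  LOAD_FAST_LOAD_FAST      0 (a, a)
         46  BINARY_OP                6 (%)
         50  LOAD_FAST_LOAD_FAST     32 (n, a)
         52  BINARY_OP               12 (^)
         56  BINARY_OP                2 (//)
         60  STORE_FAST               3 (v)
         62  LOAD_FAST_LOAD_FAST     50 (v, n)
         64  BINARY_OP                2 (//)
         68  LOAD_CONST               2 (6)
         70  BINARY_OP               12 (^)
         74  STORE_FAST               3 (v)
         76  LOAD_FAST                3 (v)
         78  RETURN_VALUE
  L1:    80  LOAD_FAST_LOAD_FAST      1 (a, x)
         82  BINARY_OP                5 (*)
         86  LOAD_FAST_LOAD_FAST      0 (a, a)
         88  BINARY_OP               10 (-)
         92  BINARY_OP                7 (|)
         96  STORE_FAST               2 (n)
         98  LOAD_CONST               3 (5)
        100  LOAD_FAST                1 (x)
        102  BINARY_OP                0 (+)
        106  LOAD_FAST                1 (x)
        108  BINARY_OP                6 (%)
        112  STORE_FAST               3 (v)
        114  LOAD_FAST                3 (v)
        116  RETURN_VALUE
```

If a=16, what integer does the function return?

6

LOAD_FAST_LOAD_FAST a,a → push 16,16. Stack: [16, 16]
BINARY_OP ^ → 16 ^ 16 = 0. Stack: [0]
LOAD_FAST a → push 16. Stack: [0, 16]
BINARY_OP - → 0 - 16 = -16. Stack: [-16]
STORE_FAST x → x=-16. Stack: []
LOAD_FAST a → push 16. Stack: [16]
LOAD_CONST → push 7. Stack: [16, 7]
BINARY_OP - → 16 - 7 = 9. Stack: [9]
STORE_FAST x → x=9. Stack: []
LOAD_FAST_LOAD_FAST a,x → push 16,9. Stack: [16, 9]
COMPARE_OP bool(!=) → 16 vs 9 = True. Stack: [True]
POP_JUMP_IF_FALSE → pop True; no jump. Stack: []
LOAD_FAST_LOAD_FAST x,a → push 9,16. Stack: [9, 16]
BINARY_OP - → 9 - 16 = -7. Stack: [-7]
STORE_FAST n → n=-7. Stack: []
LOAD_FAST_LOAD_FAST a,a → push 16,16. Stack: [16, 16]
BINARY_OP % → 16 % 16 = 0. Stack: [0]
LOAD_FAST_LOAD_FAST n,a → push -7,16. Stack: [0, -7, 16]
BINARY_OP ^ → -7 ^ 16 = -23. Stack: [0, -23]
BINARY_OP // → 0 // -23 = 0. Stack: [0]
STORE_FAST v → v=0. Stack: []
LOAD_FAST_LOAD_FAST v,n → push 0,-7. Stack: [0, -7]
BINARY_OP // → 0 // -7 = 0. Stack: [0]
LOAD_CONST → push 6. Stack: [0, 6]
BINARY_OP ^ → 0 ^ 6 = 6. Stack: [6]
STORE_FAST v → v=6. Stack: []
LOAD_FAST v → push 6. Stack: [6]
RETURN_VALUE → return 6.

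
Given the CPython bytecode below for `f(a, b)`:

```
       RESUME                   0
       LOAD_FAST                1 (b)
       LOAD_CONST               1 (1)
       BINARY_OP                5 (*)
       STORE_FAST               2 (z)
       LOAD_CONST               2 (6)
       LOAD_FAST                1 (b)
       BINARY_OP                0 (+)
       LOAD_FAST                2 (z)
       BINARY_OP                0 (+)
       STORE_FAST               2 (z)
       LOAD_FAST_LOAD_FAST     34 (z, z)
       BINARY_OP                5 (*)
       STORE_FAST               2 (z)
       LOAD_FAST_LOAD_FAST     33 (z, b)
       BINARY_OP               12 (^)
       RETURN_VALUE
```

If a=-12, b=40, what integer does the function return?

7372

LOAD_FAST b → push 40. Stack: [40]
LOAD_CONST → push 1. Stack: [40, 1]
BINARY_OP * → 40 * 1 = 40. Stack: [40]
STORE_FAST z → z=40. Stack: []
LOAD_CONST → push 6. Stack: [6]
LOAD_FAST b → push 40. Stack: [6, 40]
BINARY_OP + → 6 + 40 = 46. Stack: [46]
LOAD_FAST z → push 40. Stack: [46, 40]
BINARY_OP + → 46 + 40 = 86. Stack: [86]
STORE_FAST z → z=86. Stack: []
LOAD_FAST_LOAD_FAST z,z → push 86,86. Stack: [86, 86]
BINARY_OP * → 86 * 86 = 7396. Stack: [7396]
STORE_FAST z → z=7396. Stack: []
LOAD_FAST_LOAD_FAST z,b → push 7396,40. Stack: [7396, 40]
BINARY_OP ^ → 7396 ^ 40 = 7372. Stack: [7372]
RETURN_VALUE → return 7372.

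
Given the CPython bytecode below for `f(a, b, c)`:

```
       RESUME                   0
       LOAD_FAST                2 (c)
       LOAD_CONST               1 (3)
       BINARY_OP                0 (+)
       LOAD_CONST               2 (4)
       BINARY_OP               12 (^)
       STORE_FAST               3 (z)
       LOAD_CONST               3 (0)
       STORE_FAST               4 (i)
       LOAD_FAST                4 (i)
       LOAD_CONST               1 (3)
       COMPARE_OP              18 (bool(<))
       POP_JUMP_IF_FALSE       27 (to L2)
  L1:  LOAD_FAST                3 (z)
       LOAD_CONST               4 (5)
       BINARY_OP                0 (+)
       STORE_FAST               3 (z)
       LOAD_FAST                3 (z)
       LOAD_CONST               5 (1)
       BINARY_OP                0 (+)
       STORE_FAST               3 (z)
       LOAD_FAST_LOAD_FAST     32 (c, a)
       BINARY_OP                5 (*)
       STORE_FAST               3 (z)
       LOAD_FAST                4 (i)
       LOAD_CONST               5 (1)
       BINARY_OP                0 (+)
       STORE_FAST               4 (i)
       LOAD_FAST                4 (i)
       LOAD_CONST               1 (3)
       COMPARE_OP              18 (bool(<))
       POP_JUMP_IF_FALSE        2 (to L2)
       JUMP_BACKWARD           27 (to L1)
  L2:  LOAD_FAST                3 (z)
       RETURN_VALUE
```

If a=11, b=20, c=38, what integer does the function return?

LOAD_FAST c → push 38
LOAD_CONST → push 3
BINARY_OP + → 38 + 3 = 41
LOAD_CONST → push 4
BINARY_OP ^ → 41 ^ 4 = 45
STORE_FAST z → z=45
LOAD_CONST → push 0
STORE_FAST i → i=0
LOAD_FAST i → push 0
LOAD_CONST → push 3
COMPARE_OP bool(<) → 0 vs 3 = True
POP_JUMP_IF_FALSE → pop True; no jump
LOAD_FAST z → push 45
LOAD_CONST → push 5
BINARY_OP + → 45 + 5 = 50
STORE_FAST z → z=50
LOAD_FAST z → push 50
LOAD_CONST → push 1
BINARY_OP + → 50 + 1 = 51
STORE_FAST z → z=51
LOAD_FAST_LOAD_FAST c,a → push 38,11
BINARY_OP * → 38 * 11 = 418
STORE_FAST z → z=418
LOAD_FAST i → push 0
LOAD_CONST → push 1
BINARY_OP + → 0 + 1 = 1
STORE_FAST i → i=1
LOAD_FAST i → push 1
LOAD_CONST → push 3
COMPARE_OP bool(<) → 1 vs 3 = True
POP_JUMP_IF_FALSE → pop True; no jump
LOAD_FAST z → push 418
LOAD_CONST → push 5
BINARY_OP + → 418 + 5 = 423
STORE_FAST z → z=423
LOAD_FAST z → push 423
LOAD_CONST → push 1
BINARY_OP + → 423 + 1 = 424
STORE_FAST z → z=424
LOAD_FAST_LOAD_FAST c,a → push 38,11
BINARY_OP * → 38 * 11 = 418
STORE_FAST z → z=418
LOAD_FAST i → push 1
LOAD_CONST → push 1
BINARY_OP + → 1 + 1 = 2
STORE_FAST i → i=2
LOAD_FAST i → push 2
LOAD_CONST → push 3
COMPARE_OP bool(<) → 2 vs 3 = True
POP_JUMP_IF_FALSE → pop True; no jump
LOAD_FAST z → push 418
LOAD_CONST → push 5
BINARY_OP + → 418 + 5 = 423
STORE_FAST z → z=423
LOAD_FAST z → push 423
LOAD_CONST → push 1
BINARY_OP + → 423 + 1 = 424
STORE_FAST z → z=424
LOAD_FAST_LOAD_FAST c,a → push 38,11
BINARY_OP * → 38 * 11 = 418
STORE_FAST z → z=418
LOAD_FAST i → push 2
LOAD_CONST → push 1
BINARY_OP + → 2 + 1 = 3
STORE_FAST i → i=3
LOAD_FAST i → push 3
LOAD_CONST → push 3
COMPARE_OP bool(<) → 3 vs 3 = False
POP_JUMP_IF_FALSE → pop False; jump
LOAD_FAST z → push 418
RETURN_VALUE → return 418.

418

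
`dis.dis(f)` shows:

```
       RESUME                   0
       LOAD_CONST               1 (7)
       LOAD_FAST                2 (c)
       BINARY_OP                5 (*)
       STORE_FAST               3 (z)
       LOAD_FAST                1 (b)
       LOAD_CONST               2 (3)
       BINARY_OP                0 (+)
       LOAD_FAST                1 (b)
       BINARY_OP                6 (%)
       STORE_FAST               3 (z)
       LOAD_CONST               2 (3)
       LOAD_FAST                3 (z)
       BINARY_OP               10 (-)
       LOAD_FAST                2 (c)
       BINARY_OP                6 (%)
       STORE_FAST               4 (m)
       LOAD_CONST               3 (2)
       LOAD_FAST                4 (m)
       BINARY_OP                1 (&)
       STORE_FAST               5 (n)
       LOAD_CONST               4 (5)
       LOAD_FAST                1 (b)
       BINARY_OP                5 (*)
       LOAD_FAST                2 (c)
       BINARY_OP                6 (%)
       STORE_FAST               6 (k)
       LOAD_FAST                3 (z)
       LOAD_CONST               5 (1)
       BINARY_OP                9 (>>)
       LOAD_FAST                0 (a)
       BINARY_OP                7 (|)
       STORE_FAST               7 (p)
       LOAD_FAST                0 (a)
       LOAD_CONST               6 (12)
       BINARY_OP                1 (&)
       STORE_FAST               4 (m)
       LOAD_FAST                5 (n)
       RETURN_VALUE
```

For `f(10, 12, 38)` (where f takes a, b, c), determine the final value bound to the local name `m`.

LOAD_CONST → push 7. Stack: [7]
LOAD_FAST c → push 38. Stack: [7, 38]
BINARY_OP * → 7 * 38 = 266. Stack: [266]
STORE_FAST z → z=266. Stack: []
LOAD_FAST b → push 12. Stack: [12]
LOAD_CONST → push 3. Stack: [12, 3]
BINARY_OP + → 12 + 3 = 15. Stack: [15]
LOAD_FAST b → push 12. Stack: [15, 12]
BINARY_OP % → 15 % 12 = 3. Stack: [3]
STORE_FAST z → z=3. Stack: []
LOAD_CONST → push 3. Stack: [3]
LOAD_FAST z → push 3. Stack: [3, 3]
BINARY_OP - → 3 - 3 = 0. Stack: [0]
LOAD_FAST c → push 38. Stack: [0, 38]
BINARY_OP % → 0 % 38 = 0. Stack: [0]
STORE_FAST m → m=0. Stack: []
LOAD_CONST → push 2. Stack: [2]
LOAD_FAST m → push 0. Stack: [2, 0]
BINARY_OP & → 2 & 0 = 0. Stack: [0]
STORE_FAST n → n=0. Stack: []
LOAD_CONST → push 5. Stack: [5]
LOAD_FAST b → push 12. Stack: [5, 12]
BINARY_OP * → 5 * 12 = 60. Stack: [60]
LOAD_FAST c → push 38. Stack: [60, 38]
BINARY_OP % → 60 % 38 = 22. Stack: [22]
STORE_FAST k → k=22. Stack: []
LOAD_FAST z → push 3. Stack: [3]
LOAD_CONST → push 1. Stack: [3, 1]
BINARY_OP >> → 3 >> 1 = 1. Stack: [1]
LOAD_FAST a → push 10. Stack: [1, 10]
BINARY_OP | → 1 | 10 = 11. Stack: [11]
STORE_FAST p → p=11. Stack: []
LOAD_FAST a → push 10. Stack: [10]
LOAD_CONST → push 12. Stack: [10, 12]
BINARY_OP & → 10 & 12 = 8. Stack: [8]
STORE_FAST m → m=8. Stack: []
LOAD_FAST n → push 0. Stack: [0]
RETURN_VALUE → return 0.

8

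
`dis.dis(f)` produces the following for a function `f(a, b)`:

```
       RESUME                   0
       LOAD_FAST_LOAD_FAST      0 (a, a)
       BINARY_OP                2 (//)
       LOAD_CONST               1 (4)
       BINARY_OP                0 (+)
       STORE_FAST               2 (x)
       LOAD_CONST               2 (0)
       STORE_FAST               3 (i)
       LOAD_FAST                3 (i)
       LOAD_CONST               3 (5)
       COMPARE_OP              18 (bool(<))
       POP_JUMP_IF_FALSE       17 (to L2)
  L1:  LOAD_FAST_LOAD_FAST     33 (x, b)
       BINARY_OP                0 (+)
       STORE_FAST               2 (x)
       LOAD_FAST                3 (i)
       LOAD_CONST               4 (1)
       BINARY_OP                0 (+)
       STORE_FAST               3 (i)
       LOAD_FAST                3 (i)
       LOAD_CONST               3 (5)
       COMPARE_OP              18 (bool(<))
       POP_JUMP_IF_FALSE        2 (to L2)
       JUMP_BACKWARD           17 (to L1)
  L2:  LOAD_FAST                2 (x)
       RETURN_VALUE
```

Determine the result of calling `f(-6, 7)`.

LOAD_FAST_LOAD_FAST a,a → push -6,-6
BINARY_OP // → -6 // -6 = 1
LOAD_CONST → push 4
BINARY_OP + → 1 + 4 = 5
STORE_FAST x → x=5
LOAD_CONST → push 0
STORE_FAST i → i=0
LOAD_FAST i → push 0
LOAD_CONST → push 5
COMPARE_OP bool(<) → 0 vs 5 = True
POP_JUMP_IF_FALSE → pop True; no jump
LOAD_FAST_LOAD_FAST x,b → push 5,7
BINARY_OP + → 5 + 7 = 12
STORE_FAST x → x=12
LOAD_FAST i → push 0
LOAD_CONST → push 1
BINARY_OP + → 0 + 1 = 1
STORE_FAST i → i=1
LOAD_FAST i → push 1
LOAD_CONST → push 5
COMPARE_OP bool(<) → 1 vs 5 = True
POP_JUMP_IF_FALSE → pop True; no jump
LOAD_FAST_LOAD_FAST x,b → push 12,7
BINARY_OP + → 12 + 7 = 19
STORE_FAST x → x=19
LOAD_FAST i → push 1
LOAD_CONST → push 1
BINARY_OP + → 1 + 1 = 2
STORE_FAST i → i=2
LOAD_FAST i → push 2
LOAD_CONST → push 5
COMPARE_OP bool(<) → 2 vs 5 = True
POP_JUMP_IF_FALSE → pop True; no jump
LOAD_FAST_LOAD_FAST x,b → push 19,7
BINARY_OP + → 19 + 7 = 26
STORE_FAST x → x=26
LOAD_FAST i → push 2
LOAD_CONST → push 1
BINARY_OP + → 2 + 1 = 3
STORE_FAST i → i=3
LOAD_FAST i → push 3
LOAD_CONST → push 5
COMPARE_OP bool(<) → 3 vs 5 = True
POP_JUMP_IF_FALSE → pop True; no jump
LOAD_FAST_LOAD_FAST x,b → push 26,7
BINARY_OP + → 26 + 7 = 33
STORE_FAST x → x=33
LOAD_FAST i → push 3
LOAD_CONST → push 1
BINARY_OP + → 3 + 1 = 4
STORE_FAST i → i=4
LOAD_FAST i → push 4
LOAD_CONST → push 5
COMPARE_OP bool(<) → 4 vs 5 = True
POP_JUMP_IF_FALSE → pop True; no jump
LOAD_FAST_LOAD_FAST x,b → push 33,7
BINARY_OP + → 33 + 7 = 40
STORE_FAST x → x=40
LOAD_FAST i → push 4
LOAD_CONST → push 1
BINARY_OP + → 4 + 1 = 5
STORE_FAST i → i=5
LOAD_FAST i → push 5
LOAD_CONST → push 5
COMPARE_OP bool(<) → 5 vs 5 = False
POP_JUMP_IF_FALSE → pop False; jump
LOAD_FAST x → push 40
RETURN_VALUE → return 40.

40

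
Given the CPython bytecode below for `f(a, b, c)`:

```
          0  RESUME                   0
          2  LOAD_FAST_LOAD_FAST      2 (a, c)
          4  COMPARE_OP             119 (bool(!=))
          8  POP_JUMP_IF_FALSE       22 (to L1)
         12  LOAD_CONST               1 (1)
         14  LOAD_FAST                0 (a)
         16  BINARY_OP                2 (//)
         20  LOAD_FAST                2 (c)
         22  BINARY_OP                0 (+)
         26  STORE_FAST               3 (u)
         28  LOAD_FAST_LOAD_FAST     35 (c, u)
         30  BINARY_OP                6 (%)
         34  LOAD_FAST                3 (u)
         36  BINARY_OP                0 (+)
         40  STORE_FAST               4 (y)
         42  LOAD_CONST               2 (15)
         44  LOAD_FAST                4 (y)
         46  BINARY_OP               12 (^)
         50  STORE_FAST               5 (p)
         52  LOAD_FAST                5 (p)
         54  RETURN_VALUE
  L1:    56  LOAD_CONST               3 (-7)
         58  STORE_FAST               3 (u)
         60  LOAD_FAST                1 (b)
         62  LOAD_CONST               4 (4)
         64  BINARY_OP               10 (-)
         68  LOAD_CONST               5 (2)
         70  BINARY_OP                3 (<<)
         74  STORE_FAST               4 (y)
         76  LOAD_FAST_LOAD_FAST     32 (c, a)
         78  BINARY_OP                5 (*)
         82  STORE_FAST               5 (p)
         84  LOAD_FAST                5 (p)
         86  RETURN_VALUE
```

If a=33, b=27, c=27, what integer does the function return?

20

LOAD_FAST_LOAD_FAST a,c → push 33,27. Stack: [33, 27]
COMPARE_OP bool(!=) → 33 vs 27 = True. Stack: [True]
POP_JUMP_IF_FALSE → pop True; no jump. Stack: []
LOAD_CONST → push 1. Stack: [1]
LOAD_FAST a → push 33. Stack: [1, 33]
BINARY_OP // → 1 // 33 = 0. Stack: [0]
LOAD_FAST c → push 27. Stack: [0, 27]
BINARY_OP + → 0 + 27 = 27. Stack: [27]
STORE_FAST u → u=27. Stack: []
LOAD_FAST_LOAD_FAST c,u → push 27,27. Stack: [27, 27]
BINARY_OP % → 27 % 27 = 0. Stack: [0]
LOAD_FAST u → push 27. Stack: [0, 27]
BINARY_OP + → 0 + 27 = 27. Stack: [27]
STORE_FAST y → y=27. Stack: []
LOAD_CONST → push 15. Stack: [15]
LOAD_FAST y → push 27. Stack: [15, 27]
BINARY_OP ^ → 15 ^ 27 = 20. Stack: [20]
STORE_FAST p → p=20. Stack: []
LOAD_FAST p → push 20. Stack: [20]
RETURN_VALUE → return 20.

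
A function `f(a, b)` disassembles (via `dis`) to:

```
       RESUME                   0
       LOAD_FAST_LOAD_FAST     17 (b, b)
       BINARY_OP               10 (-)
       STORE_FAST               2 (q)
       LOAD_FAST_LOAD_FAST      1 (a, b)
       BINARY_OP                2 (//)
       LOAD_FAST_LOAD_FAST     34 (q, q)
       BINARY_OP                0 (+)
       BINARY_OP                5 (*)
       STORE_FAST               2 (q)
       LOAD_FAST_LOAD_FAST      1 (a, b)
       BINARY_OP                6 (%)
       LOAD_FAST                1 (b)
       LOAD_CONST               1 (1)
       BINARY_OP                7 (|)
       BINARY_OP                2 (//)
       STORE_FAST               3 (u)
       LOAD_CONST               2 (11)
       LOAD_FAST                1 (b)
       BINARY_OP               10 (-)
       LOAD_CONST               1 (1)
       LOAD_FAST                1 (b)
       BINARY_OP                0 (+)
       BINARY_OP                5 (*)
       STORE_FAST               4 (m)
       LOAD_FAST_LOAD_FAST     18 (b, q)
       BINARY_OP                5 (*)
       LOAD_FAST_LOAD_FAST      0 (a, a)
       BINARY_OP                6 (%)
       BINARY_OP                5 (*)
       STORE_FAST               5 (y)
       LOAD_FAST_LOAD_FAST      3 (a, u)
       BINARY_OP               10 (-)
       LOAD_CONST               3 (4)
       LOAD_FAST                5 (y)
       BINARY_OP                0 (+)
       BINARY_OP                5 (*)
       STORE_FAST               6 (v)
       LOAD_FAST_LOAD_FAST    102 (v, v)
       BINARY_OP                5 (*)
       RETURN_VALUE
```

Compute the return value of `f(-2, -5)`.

LOAD_FAST_LOAD_FAST b,b → push -5,-5. Stack: [-5, -5]
BINARY_OP - → -5 - -5 = 0. Stack: [0]
STORE_FAST q → q=0. Stack: []
LOAD_FAST_LOAD_FAST a,b → push -2,-5. Stack: [-2, -5]
BINARY_OP // → -2 // -5 = 0. Stack: [0]
LOAD_FAST_LOAD_FAST q,q → push 0,0. Stack: [0, 0, 0]
BINARY_OP + → 0 + 0 = 0. Stack: [0, 0]
BINARY_OP * → 0 * 0 = 0. Stack: [0]
STORE_FAST q → q=0. Stack: []
LOAD_FAST_LOAD_FAST a,b → push -2,-5. Stack: [-2, -5]
BINARY_OP % → -2 % -5 = -2. Stack: [-2]
LOAD_FAST b → push -5. Stack: [-2, -5]
LOAD_CONST → push 1. Stack: [-2, -5, 1]
BINARY_OP | → -5 | 1 = -5. Stack: [-2, -5]
BINARY_OP // → -2 // -5 = 0. Stack: [0]
STORE_FAST u → u=0. Stack: []
LOAD_CONST → push 11. Stack: [11]
LOAD_FAST b → push -5. Stack: [11, -5]
BINARY_OP - → 11 - -5 = 16. Stack: [16]
LOAD_CONST → push 1. Stack: [16, 1]
LOAD_FAST b → push -5. Stack: [16, 1, -5]
BINARY_OP + → 1 + -5 = -4. Stack: [16, -4]
BINARY_OP * → 16 * -4 = -64. Stack: [-64]
STORE_FAST m → m=-64. Stack: []
LOAD_FAST_LOAD_FAST b,q → push -5,0. Stack: [-5, 0]
BINARY_OP * → -5 * 0 = 0. Stack: [0]
LOAD_FAST_LOAD_FAST a,a → push -2,-2. Stack: [0, -2, -2]
BINARY_OP % → -2 % -2 = 0. Stack: [0, 0]
BINARY_OP * → 0 * 0 = 0. Stack: [0]
STORE_FAST y → y=0. Stack: []
LOAD_FAST_LOAD_FAST a,u → push -2,0. Stack: [-2, 0]
BINARY_OP - → -2 - 0 = -2. Stack: [-2]
LOAD_CONST → push 4. Stack: [-2, 4]
LOAD_FAST y → push 0. Stack: [-2, 4, 0]
BINARY_OP + → 4 + 0 = 4. Stack: [-2, 4]
BINARY_OP * → -2 * 4 = -8. Stack: [-8]
STORE_FAST v → v=-8. Stack: []
LOAD_FAST_LOAD_FAST v,v → push -8,-8. Stack: [-8, -8]
BINARY_OP * → -8 * -8 = 64. Stack: [64]
RETURN_VALUE → return 64.

64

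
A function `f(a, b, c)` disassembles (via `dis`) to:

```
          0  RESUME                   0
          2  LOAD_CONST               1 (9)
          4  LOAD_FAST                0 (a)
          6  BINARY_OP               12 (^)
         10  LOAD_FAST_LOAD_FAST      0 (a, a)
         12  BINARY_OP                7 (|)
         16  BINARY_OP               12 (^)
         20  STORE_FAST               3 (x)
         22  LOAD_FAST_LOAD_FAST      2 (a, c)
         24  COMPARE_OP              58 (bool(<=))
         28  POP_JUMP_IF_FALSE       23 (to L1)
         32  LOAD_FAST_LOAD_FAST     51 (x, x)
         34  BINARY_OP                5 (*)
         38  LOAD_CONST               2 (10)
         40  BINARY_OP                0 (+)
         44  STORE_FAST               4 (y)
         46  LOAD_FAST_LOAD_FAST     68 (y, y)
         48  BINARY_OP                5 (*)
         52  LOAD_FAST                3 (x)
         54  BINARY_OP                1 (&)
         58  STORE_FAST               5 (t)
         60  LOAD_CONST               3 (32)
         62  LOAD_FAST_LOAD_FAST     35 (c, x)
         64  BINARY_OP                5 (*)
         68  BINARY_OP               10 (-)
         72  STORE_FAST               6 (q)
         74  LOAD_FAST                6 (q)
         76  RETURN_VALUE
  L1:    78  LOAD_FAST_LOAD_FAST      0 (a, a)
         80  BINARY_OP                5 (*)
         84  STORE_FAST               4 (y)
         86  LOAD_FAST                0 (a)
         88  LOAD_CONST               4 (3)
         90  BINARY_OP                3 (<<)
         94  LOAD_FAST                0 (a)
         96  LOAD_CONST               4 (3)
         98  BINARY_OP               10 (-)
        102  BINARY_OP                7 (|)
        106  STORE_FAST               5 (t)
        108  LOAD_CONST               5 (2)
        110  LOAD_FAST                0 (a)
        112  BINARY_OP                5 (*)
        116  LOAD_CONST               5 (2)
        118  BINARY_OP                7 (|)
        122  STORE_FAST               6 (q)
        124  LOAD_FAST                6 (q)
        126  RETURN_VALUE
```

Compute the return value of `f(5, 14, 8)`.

LOAD_CONST → push 9. Stack: [9]
LOAD_FAST a → push 5. Stack: [9, 5]
BINARY_OP ^ → 9 ^ 5 = 12. Stack: [12]
LOAD_FAST_LOAD_FAST a,a → push 5,5. Stack: [12, 5, 5]
BINARY_OP | → 5 | 5 = 5. Stack: [12, 5]
BINARY_OP ^ → 12 ^ 5 = 9. Stack: [9]
STORE_FAST x → x=9. Stack: []
LOAD_FAST_LOAD_FAST a,c → push 5,8. Stack: [5, 8]
COMPARE_OP bool(<=) → 5 vs 8 = True. Stack: [True]
POP_JUMP_IF_FALSE → pop True; no jump. Stack: []
LOAD_FAST_LOAD_FAST x,x → push 9,9. Stack: [9, 9]
BINARY_OP * → 9 * 9 = 81. Stack: [81]
LOAD_CONST → push 10. Stack: [81, 10]
BINARY_OP + → 81 + 10 = 91. Stack: [91]
STORE_FAST y → y=91. Stack: []
LOAD_FAST_LOAD_FAST y,y → push 91,91. Stack: [91, 91]
BINARY_OP * → 91 * 91 = 8281. Stack: [8281]
LOAD_FAST x → push 9. Stack: [8281, 9]
BINARY_OP & → 8281 & 9 = 9. Stack: [9]
STORE_FAST t → t=9. Stack: []
LOAD_CONST → push 32. Stack: [32]
LOAD_FAST_LOAD_FAST c,x → push 8,9. Stack: [32, 8, 9]
BINARY_OP * → 8 * 9 = 72. Stack: [32, 72]
BINARY_OP - → 32 - 72 = -40. Stack: [-40]
STORE_FAST q → q=-40. Stack: []
LOAD_FAST q → push -40. Stack: [-40]
RETURN_VALUE → return -40.

-40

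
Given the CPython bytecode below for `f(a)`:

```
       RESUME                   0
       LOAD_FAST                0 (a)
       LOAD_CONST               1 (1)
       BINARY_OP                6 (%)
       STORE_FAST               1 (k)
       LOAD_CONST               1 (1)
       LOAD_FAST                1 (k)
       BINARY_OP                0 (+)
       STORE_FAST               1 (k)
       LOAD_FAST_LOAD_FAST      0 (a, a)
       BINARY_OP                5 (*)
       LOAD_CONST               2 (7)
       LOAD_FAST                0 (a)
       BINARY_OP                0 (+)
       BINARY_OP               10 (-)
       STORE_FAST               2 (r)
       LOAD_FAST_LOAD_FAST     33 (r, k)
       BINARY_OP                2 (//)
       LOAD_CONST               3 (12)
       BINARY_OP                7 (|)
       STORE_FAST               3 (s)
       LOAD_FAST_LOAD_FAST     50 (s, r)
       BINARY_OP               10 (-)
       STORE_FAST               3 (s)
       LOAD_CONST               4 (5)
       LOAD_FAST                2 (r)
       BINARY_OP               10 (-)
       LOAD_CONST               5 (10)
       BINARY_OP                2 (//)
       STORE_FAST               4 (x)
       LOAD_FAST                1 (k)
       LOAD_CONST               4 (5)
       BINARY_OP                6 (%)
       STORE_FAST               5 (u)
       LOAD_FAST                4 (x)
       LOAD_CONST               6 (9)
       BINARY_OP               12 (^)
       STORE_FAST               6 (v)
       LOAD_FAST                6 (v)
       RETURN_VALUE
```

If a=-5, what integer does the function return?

-9

LOAD_FAST a → push -5. Stack: [-5]
LOAD_CONST → push 1. Stack: [-5, 1]
BINARY_OP % → -5 % 1 = 0. Stack: [0]
STORE_FAST k → k=0. Stack: []
LOAD_CONST → push 1. Stack: [1]
LOAD_FAST k → push 0. Stack: [1, 0]
BINARY_OP + → 1 + 0 = 1. Stack: [1]
STORE_FAST k → k=1. Stack: []
LOAD_FAST_LOAD_FAST a,a → push -5,-5. Stack: [-5, -5]
BINARY_OP * → -5 * -5 = 25. Stack: [25]
LOAD_CONST → push 7. Stack: [25, 7]
LOAD_FAST a → push -5. Stack: [25, 7, -5]
BINARY_OP + → 7 + -5 = 2. Stack: [25, 2]
BINARY_OP - → 25 - 2 = 23. Stack: [23]
STORE_FAST r → r=23. Stack: []
LOAD_FAST_LOAD_FAST r,k → push 23,1. Stack: [23, 1]
BINARY_OP // → 23 // 1 = 23. Stack: [23]
LOAD_CONST → push 12. Stack: [23, 12]
BINARY_OP | → 23 | 12 = 31. Stack: [31]
STORE_FAST s → s=31. Stack: []
LOAD_FAST_LOAD_FAST s,r → push 31,23. Stack: [31, 23]
BINARY_OP - → 31 - 23 = 8. Stack: [8]
STORE_FAST s → s=8. Stack: []
LOAD_CONST → push 5. Stack: [5]
LOAD_FAST r → push 23. Stack: [5, 23]
BINARY_OP - → 5 - 23 = -18. Stack: [-18]
LOAD_CONST → push 10. Stack: [-18, 10]
BINARY_OP // → -18 // 10 = -2. Stack: [-2]
STORE_FAST x → x=-2. Stack: []
LOAD_FAST k → push 1. Stack: [1]
LOAD_CONST → push 5. Stack: [1, 5]
BINARY_OP % → 1 % 5 = 1. Stack: [1]
STORE_FAST u → u=1. Stack: []
LOAD_FAST x → push -2. Stack: [-2]
LOAD_CONST → push 9. Stack: [-2, 9]
BINARY_OP ^ → -2 ^ 9 = -9. Stack: [-9]
STORE_FAST v → v=-9. Stack: []
LOAD_FAST v → push -9. Stack: [-9]
RETURN_VALUE → return -9.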